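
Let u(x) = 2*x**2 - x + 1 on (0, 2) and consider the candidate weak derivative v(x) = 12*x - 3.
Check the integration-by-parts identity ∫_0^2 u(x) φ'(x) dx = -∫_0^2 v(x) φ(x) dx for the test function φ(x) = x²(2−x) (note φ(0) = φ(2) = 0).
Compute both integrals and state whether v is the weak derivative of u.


LHS = -76/15, RHS = -76/5. No, v is not the weak derivative of u.

u(x) = 2*x**2 - x + 1, classical derivative u'(x) = 4*x - 1.
φ(x) = x²(2−x), so φ'(x) = x*(4 - 3*x).
Note φ(0) = φ(2) = 0, so the boundary term u·φ vanishes.
LHS = ∫_0^2 u(x) φ'(x) dx = ∫_0^2 (-6*x^4 + 11*x^3 - 7*x^2 + 4*x) dx. Term by term:
  ∫_0^2 -6*x^4 dx = -192/5;  ∫_0^2 11*x^3 dx = 44;  ∫_0^2 -7*x^2 dx = -56/3;
  ∫_0^2 4*x dx = 8.
Sum: -192/5 + 44 − 56/3 + 8 = -76/15.
So LHS = -76/15.
∫_0^2 v(x) φ(x) dx = ∫_0^2 (-12*x^4 + 27*x^3 - 6*x^2) dx. Term by term:
  ∫_0^2 -12*x^4 dx = -384/5;  ∫_0^2 27*x^3 dx = 108;  ∫_0^2 -6*x^2 dx = -16.
Sum: -384/5 + 108 − 16 = 76/5.
So RHS = -∫_0^2 v(x) φ(x) dx = -76/5.
LHS − RHS = 152/15 ≠ 0, so the identity fails.
(For a valid weak derivative the identity must hold for EVERY test function, in particular this one. The failure shows v is NOT the weak derivative of u.)
Correct weak derivative would be u'(x) = 4*x - 1.


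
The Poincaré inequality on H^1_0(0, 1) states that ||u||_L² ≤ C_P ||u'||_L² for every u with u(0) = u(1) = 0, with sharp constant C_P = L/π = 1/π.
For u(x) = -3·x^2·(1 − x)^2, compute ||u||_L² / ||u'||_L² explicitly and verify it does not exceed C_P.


||u||_L² / ||u'||_L² = sqrt(3)/6 < C_P = 1/π.

u(x) = -3·x^2·(1 − x)^2, so u'(x) = 6*x*(x*(1 - x) - (x - 1)^2).
u(x) = -3·x^2·(1 − x)^2 vanishes at x = 0 and x = 1, so u ∈ H^1_0(0, 1). Differentiate via the product rule and integrate the resulting polynomials term by term.
  ∫_0^1 u² dx = ∫_0^1 (9*x^8 - 36*x^7 + 54*x^6 - 36*x^5 + 9*x^4) dx. Term by term:
    ∫_0^1 9*x^8 dx = 1;  ∫_0^1 -36*x^7 dx = -9/2;  ∫_0^1 54*x^6 dx = 54/7;
    ∫_0^1 -36*x^5 dx = -6;  ∫_0^1 9*x^4 dx = 9/5.
  Sum: 1 − 9/2 + 54/7 − 6 + 9/5 = 1/70.
  ∫_0^1 (u')² dx = ∫_0^1 (144*x^6 - 432*x^5 + 468*x^4 - 216*x^3 + 36*x^2) dx. Term by term:
    ∫_0^1 144*x^6 dx = 144/7;  ∫_0^1 -432*x^5 dx = -72;  ∫_0^1 468*x^4 dx = 468/5;
    ∫_0^1 -216*x^3 dx = -54;  ∫_0^1 36*x^2 dx = 12.
  Sum: 144/7 − 72 + 468/5 − 54 + 12 = 6/35.
∫_0^1 u² dx = 1/70, so ||u||_L² = sqrt(70)/70.
∫_0^1 (u')² dx = 6/35, so ||u'||_L² = sqrt(210)/35.
Ratio ||u||_L² / ||u'||_L² = sqrt(3)/6.
Sharp Poincaré constant on H^1_0(0, 1) is C_P = L/π = 1/π, achieved by sin(π·x).
A polynomial bump cannot attain the sharp Poincaré constant (only the first sine eigenfunction does), so the ratio is strictly less than C_P, consistent with ||u||_L² ≤ C_P ||u'||_L².


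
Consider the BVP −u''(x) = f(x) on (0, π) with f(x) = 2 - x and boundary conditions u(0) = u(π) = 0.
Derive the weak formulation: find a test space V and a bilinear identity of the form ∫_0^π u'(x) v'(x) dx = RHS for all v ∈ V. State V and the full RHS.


V = H^1_0(0, π) (so v(0) = v(π) = 0); weak form: ∫_0^π u'v' dx = ∫_0^π (2 - x) v dx for all v ∈ V.

Multiply both sides by a test function v and integrate from 0 to π:
  ∫_0^π −u''(x) v(x) dx = ∫_0^π f(x) v(x) dx.
Integrate the LHS by parts once:
  ∫_0^π −u'' v dx = −[u'(x) v(x)]_0^π + ∫_0^π u'(x) v'(x) dx.
Thus ∫_0^π u'(x) v'(x) dx = ∫_0^π f(x) v(x) dx + [u'(x) v(x)]_0^π.
Choose V so that boundary terms are either known or forced to vanish.
u is Dirichlet: u(0) = u(π) = 0. Let V = H^1_0(0, π); then v(0) = v(π) = 0, and [u' v]_0^π = 0.
Weak formulation: find u (satisfying any essential BC) such that ∫_0^π u'(x) v'(x) dx = ∫_0^π f v dx for all v ∈ V.
Substituting f(x) = 2 - x, the right-hand side is ∫_0^π (2 - x) v dx.


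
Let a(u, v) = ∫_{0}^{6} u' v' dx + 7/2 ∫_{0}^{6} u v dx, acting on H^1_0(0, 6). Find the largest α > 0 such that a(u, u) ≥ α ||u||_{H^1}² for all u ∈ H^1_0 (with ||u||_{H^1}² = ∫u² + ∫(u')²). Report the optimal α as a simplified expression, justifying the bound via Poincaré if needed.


α = 1

Coercivity of a(·,·) on H^1_0(0, 6) means a(u, u) ≥ α ||u||_{H^1}² for every u ∈ H^1_0.
The interval has length L = 6, and Poincaré/coercivity depend only on L. Here a(u, u) = ∫(u')² + (7/2)·∫u².
Here c = 7/2 ≥ 1, so a(u,u) = ∫(u')² + c∫u² ≥ ∫(u')² + ∫u² = ||u||_{H^1}², i.e. α = 1 works. No larger α is possible: a(u,u) ≥ α||u||_{H^1}² means (1−α)∫(u')² ≥ (α−c)∫u², and for the modes u_n = sin(nπ(x−x₀)/L) (x₀ the left endpoint) one has ∫u_n²/∫(u_n')² = (L/(nπ))² → 0, so a(u_n,u_n)/||u_n||_{H^1}² → 1. Hence the optimal constant is α = 1.
Therefore α = 1.


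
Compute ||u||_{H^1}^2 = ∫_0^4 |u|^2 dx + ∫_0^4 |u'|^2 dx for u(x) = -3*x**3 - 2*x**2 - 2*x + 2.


||u||_{H^1}^2 = 1910816/35

The H^1 norm (squared) on an interval (0, L) is
  ||u||_{H^1}^2 = ∫_0^L u(x)^2 dx + ∫_0^L u'(x)^2 dx.
Compute u'(x) = -9*x**2 - 4*x - 2.
Then u(x)^2 = 9*x**6 + 12*x**5 + 16*x**4 - 4*x**3 - 4*x**2 - 8*x + 4 and u'(x)^2 = 81*x**4 + 72*x**3 + 52*x**2 + 16*x + 4.
Integrate each monomial from 0 to 4 using ∫_0^4 c·x^n dx = c·4^(n+1)/(n+1):
  ∫_0^4 u(x)^2 dx = ∫_0^4 (9*x^6 + 12*x^5 + 16*x^4 - 4*x^3 - 4*x^2 - 8*x + 4) dx. Term by term:
    ∫_0^4 9*x^6 dx = 147456/7;  ∫_0^4 12*x^5 dx = 8192;  ∫_0^4 16*x^4 dx = 16384/5;
    ∫_0^4 -4*x^3 dx = -256;  ∫_0^4 -4*x^2 dx = -256/3;  ∫_0^4 -8*x dx = -64;
    ∫_0^4 4 dx = 16.
  Sum: 147456/7 + 8192 + 16384/5 − 256 − 256/3 − 64 + 16 = 3375184/105.
  ∫_0^4 u'(x)^2 dx = ∫_0^4 (81*x^4 + 72*x^3 + 52*x^2 + 16*x + 4) dx. Term by term:
    ∫_0^4 81*x^4 dx = 82944/5;  ∫_0^4 72*x^3 dx = 4608;  ∫_0^4 52*x^2 dx = 3328/3;
    ∫_0^4 16*x dx = 128;  ∫_0^4 4 dx = 16.
  Sum: 82944/5 + 4608 + 3328/3 + 128 + 16 = 336752/15.
Adding: ||u||_{H^1}^2 = 3375184/105 + 336752/15 = 1910816/35.


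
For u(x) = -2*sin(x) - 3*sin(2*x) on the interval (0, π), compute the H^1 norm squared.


||u||_{H^1(0,π)}^2 = 53*π/2

u'(x) = -2*cos(x) - 6*cos(2*x).
Expand u² and (u')² and integrate term by term on (0, π), using: for integers n ≥ 1, ∫_0^π sin²(nx) dx = ∫_0^π cos²(nx) dx = π/2; for n ≠ n', ∫_0^π sin(nx)sin(n'x) dx = ∫_0^π cos(nx)cos(n'x) dx = 0; and by product-to-sum, ∫_0^π sin(nx)cos(n'x) dx = ½∫_0^π [sin((n+n')x) + sin((n−n')x)] dx, which is 0 when n+n' is even and 2n/(n²−n'²) when n+n' is odd (it need not vanish on (0, π)).
  u² squared terms: (-3)²·∫sin(2x)² dx = 9·π/2 = 9*π/2;  (-2)²·∫sin(x)² dx = 4·π/2 = 2*π.
  u² cross terms: 2·(-3)·(-2)·∫sin(2x)·sin(x) dx = 12·(0) = 0.
  So ∫_0^π u² dx = 9*π/2 + 2*π + 0 = 13*π/2.
  (u')² squared terms: (-6)²·∫cos(2x)² dx = 36·π/2 = 18*π;  (-2)²·∫cos(x)² dx = 4·π/2 = 2*π.
  (u')² cross terms: 2·(-6)·(-2)·∫cos(2x)·cos(x) dx = 24·(0) = 0.
  So ∫_0^π (u')² dx = 18*π + 2*π + 0 = 20*π.
||u||_{H^1}^2 = (13*π/2) + (20*π) = 53*π/2.


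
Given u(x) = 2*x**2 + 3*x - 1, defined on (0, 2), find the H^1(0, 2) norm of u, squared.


||u||_{H^1}^2 = 928/5

The H^1 norm (squared) on an interval (0, L) is
  ||u||_{H^1}^2 = ∫_0^L u(x)^2 dx + ∫_0^L u'(x)^2 dx.
Compute u'(x) = 4*x + 3.
Then u(x)^2 = 4*x**4 + 12*x**3 + 5*x**2 - 6*x + 1 and u'(x)^2 = 16*x**2 + 24*x + 9.
Integrate each monomial from 0 to 2 using ∫_0^2 c·x^n dx = c·2^(n+1)/(n+1):
  ∫_0^2 u(x)^2 dx = ∫_0^2 (4*x^4 + 12*x^3 + 5*x^2 - 6*x + 1) dx. Term by term:
    ∫_0^2 4*x^4 dx = 128/5;  ∫_0^2 12*x^3 dx = 48;  ∫_0^2 5*x^2 dx = 40/3;
    ∫_0^2 -6*x dx = -12;  ∫_0^2 1 dx = 2.
  Sum: 128/5 + 48 + 40/3 − 12 + 2 = 1154/15.
  ∫_0^2 u'(x)^2 dx = ∫_0^2 (16*x^2 + 24*x + 9) dx. Term by term:
    ∫_0^2 16*x^2 dx = 128/3;  ∫_0^2 24*x dx = 48;  ∫_0^2 9 dx = 18.
  Sum: 128/3 + 48 + 18 = 326/3.
Adding: ||u||_{H^1}^2 = 1154/15 + 326/3 = 928/5.


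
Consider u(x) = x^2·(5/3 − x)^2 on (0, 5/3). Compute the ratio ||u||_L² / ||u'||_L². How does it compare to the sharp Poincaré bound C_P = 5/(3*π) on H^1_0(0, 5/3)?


||u||_L² / ||u'||_L² = 5*sqrt(3)/18 < C_P = 5/(3*π).

u(x) = x^2·(5/3 − x)^2, so u'(x) = 2*x*(3*x - 5)*(6*x - 5)/9.
u(x) = x^2·(5/3 − x)^2 vanishes at x = 0 and x = 5/3, so u ∈ H^1_0(0, 5/3). Differentiate via the product rule and integrate the resulting polynomials term by term.
  ∫_0^5/3 u² dx = ∫_0^5/3 (x^8 - 20*x^7/3 + 50*x^6/3 - 500*x^5/27 + 625*x^4/81) dx. Term by term:
    ∫_0^5/3 x^8 dx = 1953125/177147;  ∫_0^5/3 -20*x^7/3 dx = -1953125/39366;  ∫_0^5/3 50*x^6/3 dx = 3906250/45927;
    ∫_0^5/3 -500*x^5/27 dx = -3906250/59049;  ∫_0^5/3 625*x^4/81 dx = 390625/19683.
  Sum: 1953125/177147 − 1953125/39366 + 3906250/45927 − 3906250/59049 + 390625/19683 = 390625/2480058.
  ∫_0^5/3 (u')² dx = ∫_0^5/3 (16*x^6 - 80*x^5 + 1300*x^4/9 - 1000*x^3/9 + 2500*x^2/81) dx. Term by term:
    ∫_0^5/3 16*x^6 dx = 1250000/15309;  ∫_0^5/3 -80*x^5 dx = -625000/2187;  ∫_0^5/3 1300*x^4/9 dx = 812500/2187;
    ∫_0^5/3 -1000*x^3/9 dx = -156250/729;  ∫_0^5/3 2500*x^2/81 dx = 312500/6561.
  Sum: 1250000/15309 − 625000/2187 + 812500/2187 − 156250/729 + 312500/6561 = 31250/45927.
∫_0^5/3 u² dx = 390625/2480058, so ||u||_L² = 625*sqrt(42)/10206.
∫_0^5/3 (u')² dx = 31250/45927, so ||u'||_L² = 125*sqrt(14)/567.
Ratio ||u||_L² / ||u'||_L² = 5*sqrt(3)/18.
Sharp Poincaré constant on H^1_0(0, 5/3) is C_P = L/π = 5/(3*π), achieved by sin(3*π/5·x).
A polynomial bump cannot attain the sharp Poincaré constant (only the first sine eigenfunction does), so the ratio is strictly less than C_P, consistent with ||u||_L² ≤ C_P ||u'||_L².


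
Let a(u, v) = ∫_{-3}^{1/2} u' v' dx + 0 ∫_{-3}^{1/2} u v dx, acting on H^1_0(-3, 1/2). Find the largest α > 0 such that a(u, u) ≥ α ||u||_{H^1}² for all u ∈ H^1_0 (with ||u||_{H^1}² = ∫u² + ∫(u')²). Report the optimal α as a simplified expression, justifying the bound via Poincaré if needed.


α = 4*π^2/(4*π^2 + 49)

Coercivity of a(·,·) on H^1_0(-3, 1/2) means a(u, u) ≥ α ||u||_{H^1}² for every u ∈ H^1_0.
The interval has length L = 7/2, and Poincaré/coercivity depend only on L. Here a(u, u) = ∫(u')² + (0)·∫u².
Here c = 0, so a(u,u) = ∫(u')² alone. The condition a(u,u) ≥ α||u||_{H^1}² reads (1−α)∫(u')² ≥ (α−c)∫u². Any admissible α is ≤ 1 (rapidly oscillating u have ∫u²/∫(u')² → 0), and α = 1 would force 0 ≥ (1−c)∫u², impossible since c < 1; so 1−α > 0. By the sharp Poincaré inequality on H^1_0 of an interval of length L, ∫(u')² ≥ (π/L)²∫u² with equality for the first sine mode sin(π(x−x₀)/L) (x₀ the left endpoint), so the inequality holds for all u iff (1−α)(π/L)² ≥ α − c, i.e. α ≤ ((π/L)² + c)/((π/L)² + 1) = (1 + c(L/π)²)/(1 + (L/π)²). (Direct route, valid since c ≤ 0: Poincaré gives c∫u² ≥ c(L/π)²∫(u')², so a(u,u) ≥ (1 + c(L/π)²)∫(u')², while ||u||_{H^1}² ≤ (1 + (L/π)²)∫(u')²; dividing yields the same α.) With (π/L)² = 4*π^2/49 and c = 0, the largest admissible constant is α = ((π/L)² + c)/((π/L)² + 1).
Simplifying, α = 4*π^2/(4*π^2 + 49).


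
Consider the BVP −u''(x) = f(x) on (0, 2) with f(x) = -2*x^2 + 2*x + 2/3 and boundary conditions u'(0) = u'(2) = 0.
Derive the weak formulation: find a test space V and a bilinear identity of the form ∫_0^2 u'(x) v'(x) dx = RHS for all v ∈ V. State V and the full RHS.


V = H^1(0, 2) (no boundary constraint on v; u is determined up to an additive constant); weak form: ∫_0^2 u'v' dx = ∫_0^2 (-2*x^2 + 2*x + 2/3) v dx for all v ∈ V.

Multiply both sides by a test function v and integrate from 0 to 2:
  ∫_0^2 −u''(x) v(x) dx = ∫_0^2 f(x) v(x) dx.
Integrate the LHS by parts once:
  ∫_0^2 −u'' v dx = −[u'(x) v(x)]_0^2 + ∫_0^2 u'(x) v'(x) dx.
Thus ∫_0^2 u'(x) v'(x) dx = ∫_0^2 f(x) v(x) dx + [u'(x) v(x)]_0^2.
Choose V so that boundary terms are either known or forced to vanish.
u has homogeneous Neumann: u'(0) = u'(2) = 0. So [u' v]_0^2 = 0·v(2) − 0·v(0) = 0 for any v; take V = H^1(0, 2).
Weak formulation: find u (satisfying any essential BC) such that ∫_0^2 u'(x) v'(x) dx = ∫_0^2 f v dx for all v ∈ V (homogeneous Neumann, so boundary terms vanish).
Substituting f(x) = -2*x^2 + 2*x + 2/3, the right-hand side is ∫_0^2 (-2*x^2 + 2*x + 2/3) v dx.
Compatibility check (pure Neumann): taking v ≡ 1 ∈ V gives 0 = ∫_0^2 f dx + (0) − (0), i.e. ∫_0^2 f dx must equal u'(0) − u'(2) = 0. Indeed ∫_0^2 (-2*x^2 + 2*x + 2/3) dx = 0, so the data are compatible. The solution is then unique only up to an additive constant (fix it e.g. by requiring ∫_0^2 u dx = 0).


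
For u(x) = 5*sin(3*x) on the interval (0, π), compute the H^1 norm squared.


||u||_{H^1(0,π)}^2 = 125*π

u'(x) = 15*cos(3*x).
Expand u² and (u')² and integrate term by term on (0, π), using: for integers n ≥ 1, ∫_0^π sin²(nx) dx = ∫_0^π cos²(nx) dx = π/2; for n ≠ n', ∫_0^π sin(nx)sin(n'x) dx = ∫_0^π cos(nx)cos(n'x) dx = 0; and by product-to-sum, ∫_0^π sin(nx)cos(n'x) dx = ½∫_0^π [sin((n+n')x) + sin((n−n')x)] dx, which is 0 when n+n' is even and 2n/(n²−n'²) when n+n' is odd (it need not vanish on (0, π)).
  u² squared terms: (5)²·∫sin(3x)² dx = 25·π/2 = 25*π/2.
  So ∫_0^π u² dx = 25*π/2.
  (u')² squared terms: (15)²·∫cos(3x)² dx = 225·π/2 = 225*π/2.
  So ∫_0^π (u')² dx = 225*π/2.
||u||_{H^1}^2 = (25*π/2) + (225*π/2) = 125*π.


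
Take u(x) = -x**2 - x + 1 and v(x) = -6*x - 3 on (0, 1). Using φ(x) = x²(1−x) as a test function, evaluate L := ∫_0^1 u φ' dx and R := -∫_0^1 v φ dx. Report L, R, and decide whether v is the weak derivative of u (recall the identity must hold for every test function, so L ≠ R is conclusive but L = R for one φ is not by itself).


LHS = 11/60, RHS = 11/20. No, v is not the weak derivative of u.

u(x) = -x**2 - x + 1, classical derivative u'(x) = -2*x - 1.
φ(x) = x²(1−x), so φ'(x) = x*(2 - 3*x).
Note φ(0) = φ(1) = 0, so the boundary term u·φ vanishes.
LHS = ∫_0^1 u(x) φ'(x) dx = ∫_0^1 (3*x^4 + x^3 - 5*x^2 + 2*x) dx. Term by term:
  ∫_0^1 3*x^4 dx = 3/5;  ∫_0^1 x^3 dx = 1/4;  ∫_0^1 -5*x^2 dx = -5/3;
  ∫_0^1 2*x dx = 1.
Sum: 3/5 + 1/4 − 5/3 + 1 = 11/60.
So LHS = 11/60.
∫_0^1 v(x) φ(x) dx = ∫_0^1 (6*x^4 - 3*x^3 - 3*x^2) dx. Term by term:
  ∫_0^1 6*x^4 dx = 6/5;  ∫_0^1 -3*x^3 dx = -3/4;  ∫_0^1 -3*x^2 dx = -1.
Sum: 6/5 − 3/4 − 1 = -11/20.
So RHS = -∫_0^1 v(x) φ(x) dx = 11/20.
LHS − RHS = -11/30 ≠ 0, so the identity fails.
(For a valid weak derivative the identity must hold for EVERY test function, in particular this one. The failure shows v is NOT the weak derivative of u.)
Correct weak derivative would be u'(x) = -2*x - 1.


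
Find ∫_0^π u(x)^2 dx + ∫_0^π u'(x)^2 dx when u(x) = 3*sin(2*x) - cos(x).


||u||_{H^1(0,π)}^2 = -16 + 47*π/2

u'(x) = sin(x) + 6*cos(2*x).
Expand u² and (u')² and integrate term by term on (0, π), using: for integers n ≥ 1, ∫_0^π sin²(nx) dx = ∫_0^π cos²(nx) dx = π/2; for n ≠ n', ∫_0^π sin(nx)sin(n'x) dx = ∫_0^π cos(nx)cos(n'x) dx = 0; and by product-to-sum, ∫_0^π sin(nx)cos(n'x) dx = ½∫_0^π [sin((n+n')x) + sin((n−n')x)] dx, which is 0 when n+n' is even and 2n/(n²−n'²) when n+n' is odd (it need not vanish on (0, π)).
  u² squared terms: (-1)²·∫cos(x)² dx = 1·π/2 = π/2;  (3)²·∫sin(2x)² dx = 9·π/2 = 9*π/2.
  u² cross terms: 2·(-1)·(3)·∫cos(x)·sin(2x) dx = -6·(4/3) = -8.
  So ∫_0^π u² dx = π/2 + 9*π/2 − 8 = -8 + 5*π.
  (u')² squared terms: (6)²·∫cos(2x)² dx = 36·π/2 = 18*π;  (1)²·∫sin(x)² dx = 1·π/2 = π/2.
  (u')² cross terms: 2·(6)·(1)·∫cos(2x)·sin(x) dx = 12·(-2/3) = -8.
  So ∫_0^π (u')² dx = 18*π + π/2 − 8 = -8 + 37*π/2.
||u||_{H^1}^2 = (-8 + 5*π) + (-8 + 37*π/2) = -16 + 47*π/2.


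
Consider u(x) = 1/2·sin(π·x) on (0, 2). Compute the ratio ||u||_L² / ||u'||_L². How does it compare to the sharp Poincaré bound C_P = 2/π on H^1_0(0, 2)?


||u||_L² / ||u'||_L² = 1/π < C_P = 2/π.

u(x) = 1/2·sin(π·x), so u'(x) = π*cos(π*x)/2.
Writing u(x) = A·sin(kπx/L) with A = 1/2 and k = 2, use ∫_0^L sin²(kπx/L) dx = L/2 and ∫_0^L cos²(kπx/L) dx = L/2.
u² = 1/4·sin²(π·x) and (u')² = π^2/4·cos²(π·x), and each of sin², cos² integrates to L/2 = 1 over (0, 2).
∫_0^2 u² dx = 1/4, so ||u||_L² = 1/2.
∫_0^2 (u')² dx = π^2/4, so ||u'||_L² = π/2.
Ratio ||u||_L² / ||u'||_L² = 1/π.
Sharp Poincaré constant on H^1_0(0, 2) is C_P = L/π = 2/π, achieved by sin(π/2·x).
This is the k = 2 harmonic; the ratio L/(kπ) is strictly less than C_P = L/π, consistent with the sharp inequality ||u||_L² ≤ C_P ||u'||_L².


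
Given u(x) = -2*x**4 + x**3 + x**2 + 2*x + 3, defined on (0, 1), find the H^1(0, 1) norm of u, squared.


||u||_{H^1}^2 = 1438/63

The H^1 norm (squared) on an interval (0, L) is
  ||u||_{H^1}^2 = ∫_0^L u(x)^2 dx + ∫_0^L u'(x)^2 dx.
Compute u'(x) = -8*x**3 + 3*x**2 + 2*x + 2.
Then u(x)^2 = 4*x**8 - 4*x**7 - 3*x**6 - 6*x**5 - 7*x**4 + 10*x**3 + 10*x**2 + 12*x + 9 and u'(x)^2 = 64*x**6 - 48*x**5 - 23*x**4 - 20*x**3 + 16*x**2 + 8*x + 4.
Integrate each monomial from 0 to 1 using ∫_0^1 c·x^n dx = c·1^(n+1)/(n+1):
  ∫_0^1 u(x)^2 dx = ∫_0^1 (4*x^8 - 4*x^7 - 3*x^6 - 6*x^5 - 7*x^4 + 10*x^3 + 10*x^2 + 12*x + 9) dx. Term by term:
    ∫_0^1 4*x^8 dx = 4/9;  ∫_0^1 -4*x^7 dx = -1/2;  ∫_0^1 -3*x^6 dx = -3/7;
    ∫_0^1 -6*x^5 dx = -1;  ∫_0^1 -7*x^4 dx = -7/5;  ∫_0^1 10*x^3 dx = 5/2;
    ∫_0^1 10*x^2 dx = 10/3;  ∫_0^1 12*x dx = 6;  ∫_0^1 9 dx = 9.
  Sum: 4/9 − 1/2 − 3/7 − 1 − 7/5 + 5/2 + 10/3 + 6 + 9 = 5654/315.
  ∫_0^1 u'(x)^2 dx = ∫_0^1 (64*x^6 - 48*x^5 - 23*x^4 - 20*x^3 + 16*x^2 + 8*x + 4) dx. Term by term:
    ∫_0^1 64*x^6 dx = 64/7;  ∫_0^1 -48*x^5 dx = -8;  ∫_0^1 -23*x^4 dx = -23/5;
    ∫_0^1 -20*x^3 dx = -5;  ∫_0^1 16*x^2 dx = 16/3;  ∫_0^1 8*x dx = 4;
    ∫_0^1 4 dx = 4.
  Sum: 64/7 − 8 − 23/5 − 5 + 16/3 + 4 + 4 = 512/105.
Adding: ||u||_{H^1}^2 = 5654/315 + 512/105 = 1438/63.


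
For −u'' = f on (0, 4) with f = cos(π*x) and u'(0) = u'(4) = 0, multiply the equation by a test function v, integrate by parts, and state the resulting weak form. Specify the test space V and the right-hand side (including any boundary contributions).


V = H^1(0, 4) (no boundary constraint on v; u is determined up to an additive constant); weak form: ∫_0^4 u'v' dx = ∫_0^4 (cos(π*x)) v dx for all v ∈ V.

Multiply both sides by a test function v and integrate from 0 to 4:
  ∫_0^4 −u''(x) v(x) dx = ∫_0^4 f(x) v(x) dx.
Integrate the LHS by parts once:
  ∫_0^4 −u'' v dx = −[u'(x) v(x)]_0^4 + ∫_0^4 u'(x) v'(x) dx.
Thus ∫_0^4 u'(x) v'(x) dx = ∫_0^4 f(x) v(x) dx + [u'(x) v(x)]_0^4.
Choose V so that boundary terms are either known or forced to vanish.
u has homogeneous Neumann: u'(0) = u'(4) = 0. So [u' v]_0^4 = 0·v(4) − 0·v(0) = 0 for any v; take V = H^1(0, 4).
Weak formulation: find u (satisfying any essential BC) such that ∫_0^4 u'(x) v'(x) dx = ∫_0^4 f v dx for all v ∈ V (homogeneous Neumann, so boundary terms vanish).
Substituting f(x) = cos(π*x), the right-hand side is ∫_0^4 (cos(π*x)) v dx.
Compatibility check (pure Neumann): taking v ≡ 1 ∈ V gives 0 = ∫_0^4 f dx + (0) − (0), i.e. ∫_0^4 f dx must equal u'(0) − u'(4) = 0. Indeed ∫_0^4 (cos(π*x)) dx = 0, so the data are compatible. The solution is then unique only up to an additive constant (fix it e.g. by requiring ∫_0^4 u dx = 0).


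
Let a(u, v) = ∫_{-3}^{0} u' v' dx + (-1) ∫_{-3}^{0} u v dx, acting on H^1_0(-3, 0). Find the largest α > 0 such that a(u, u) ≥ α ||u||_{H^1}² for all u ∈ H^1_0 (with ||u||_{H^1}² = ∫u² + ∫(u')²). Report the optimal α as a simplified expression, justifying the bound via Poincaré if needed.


α = (-9 + π^2)/(9 + π^2)

Coercivity of a(·,·) on H^1_0(-3, 0) means a(u, u) ≥ α ||u||_{H^1}² for every u ∈ H^1_0.
The interval has length L = 3, and Poincaré/coercivity depend only on L. Here a(u, u) = ∫(u')² + (-1)·∫u².
Here c = -1 < 0 with |c| < (π/L)² = π^2/9, so coercivity still holds. The condition a(u,u) ≥ α||u||_{H^1}² reads (1−α)∫(u')² ≥ (α−c)∫u². Any admissible α is ≤ 1 (rapidly oscillating u have ∫u²/∫(u')² → 0), and α = 1 would force 0 ≥ (1−c)∫u², impossible since c < 1; so 1−α > 0. By the sharp Poincaré inequality on H^1_0 of an interval of length L, ∫(u')² ≥ (π/L)²∫u² with equality for the first sine mode sin(π(x−x₀)/L) (x₀ the left endpoint), so the inequality holds for all u iff (1−α)(π/L)² ≥ α − c, i.e. α ≤ ((π/L)² + c)/((π/L)² + 1) = (1 + c(L/π)²)/(1 + (L/π)²). (Direct route, valid since c ≤ 0: Poincaré gives c∫u² ≥ c(L/π)²∫(u')², so a(u,u) ≥ (1 + c(L/π)²)∫(u')², while ||u||_{H^1}² ≤ (1 + (L/π)²)∫(u')²; dividing yields the same α.) With (π/L)² = π^2/9 and c = -1, the largest admissible constant is α = ((π/L)² + c)/((π/L)² + 1).
Simplifying, α = (-9 + π^2)/(9 + π^2).


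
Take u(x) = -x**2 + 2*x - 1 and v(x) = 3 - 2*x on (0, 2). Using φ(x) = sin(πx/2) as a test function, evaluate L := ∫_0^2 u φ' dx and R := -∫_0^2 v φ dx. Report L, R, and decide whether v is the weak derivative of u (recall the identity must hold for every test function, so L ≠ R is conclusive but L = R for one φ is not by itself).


LHS = 0, RHS = -4/π. No, v is not the weak derivative of u.

u(x) = -x**2 + 2*x - 1, classical derivative u'(x) = 2 - 2*x.
φ(x) = sin(πx/2), so φ'(x) = π*cos(π*x/2)/2.
Note φ(0) = φ(2) = 0, so the boundary term u·φ vanishes.
LHS = ∫_0^2 u(x) φ'(x) dx = ∫_0^2 (-π*x^2*cos(π*x/2)/2 + π*x*cos(π*x/2) - π*cos(π*x/2)/2) dx. Term by term:
  ∫_0^2 -π*cos(π*x/2)/2 dx = 0;  ∫_0^2 π*x*cos(π*x/2) dx = -8/π;  ∫_0^2 -π*x^2*cos(π*x/2)/2 dx = 8/π.
Sum: 0 − 8/π + 8/π = 0.
So LHS = 0.
∫_0^2 v(x) φ(x) dx = ∫_0^2 (-2*x*sin(π*x/2) + 3*sin(π*x/2)) dx. Term by term:
  ∫_0^2 3*sin(π*x/2) dx = 12/π;  ∫_0^2 -2*x*sin(π*x/2) dx = -8/π.
Sum: 12/π − 8/π = 4/π.
So RHS = -∫_0^2 v(x) φ(x) dx = -4/π.
LHS − RHS = 4/π ≠ 0, so the identity fails.
(For a valid weak derivative the identity must hold for EVERY test function, in particular this one. The failure shows v is NOT the weak derivative of u.)
Correct weak derivative would be u'(x) = 2 - 2*x.


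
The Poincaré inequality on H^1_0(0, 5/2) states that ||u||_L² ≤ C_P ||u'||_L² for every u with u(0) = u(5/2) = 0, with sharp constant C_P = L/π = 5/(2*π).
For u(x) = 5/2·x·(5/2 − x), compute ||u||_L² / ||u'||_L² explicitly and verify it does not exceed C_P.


||u||_L² / ||u'||_L² = sqrt(10)/4 < C_P = 5/(2*π).

u(x) = 5/2·x·(5/2 − x), so u'(x) = 25/4 - 5*x.
u(x) = 5/2·x·(5/2 − x) vanishes at x = 0 and x = 5/2, so u ∈ H^1_0(0, 5/2). Differentiate via the product rule and integrate the resulting polynomials term by term.
  ∫_0^5/2 u² dx = ∫_0^5/2 (25*x^4/4 - 125*x^3/4 + 625*x^2/16) dx. Term by term:
    ∫_0^5/2 25*x^4/4 dx = 15625/128;  ∫_0^5/2 -125*x^3/4 dx = -78125/256;  ∫_0^5/2 625*x^2/16 dx = 78125/384.
  Sum: 15625/128 − 78125/256 + 78125/384 = 15625/768.
  ∫_0^5/2 (u')² dx = ∫_0^5/2 (25*x^2 - 125*x/2 + 625/16) dx. Term by term:
    ∫_0^5/2 25*x^2 dx = 3125/24;  ∫_0^5/2 -125*x/2 dx = -3125/16;  ∫_0^5/2 625/16 dx = 3125/32.
  Sum: 3125/24 − 3125/16 + 3125/32 = 3125/96.
∫_0^5/2 u² dx = 15625/768, so ||u||_L² = 125*sqrt(3)/48.
∫_0^5/2 (u')² dx = 3125/96, so ||u'||_L² = 25*sqrt(30)/24.
Ratio ||u||_L² / ||u'||_L² = sqrt(10)/4.
Sharp Poincaré constant on H^1_0(0, 5/2) is C_P = L/π = 5/(2*π), achieved by sin(2*π/5·x).
A polynomial bump cannot attain the sharp Poincaré constant (only the first sine eigenfunction does), so the ratio is strictly less than C_P, consistent with ||u||_L² ≤ C_P ||u'||_L².


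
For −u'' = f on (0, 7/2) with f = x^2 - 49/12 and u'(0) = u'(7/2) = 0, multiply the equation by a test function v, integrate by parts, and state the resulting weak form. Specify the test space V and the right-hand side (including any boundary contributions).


V = H^1(0, 7/2) (no boundary constraint on v; u is determined up to an additive constant); weak form: ∫_0^7/2 u'v' dx = ∫_0^7/2 (x^2 - 49/12) v dx for all v ∈ V.

Multiply both sides by a test function v and integrate from 0 to 7/2:
  ∫_0^7/2 −u''(x) v(x) dx = ∫_0^7/2 f(x) v(x) dx.
Integrate the LHS by parts once:
  ∫_0^7/2 −u'' v dx = −[u'(x) v(x)]_0^7/2 + ∫_0^7/2 u'(x) v'(x) dx.
Thus ∫_0^7/2 u'(x) v'(x) dx = ∫_0^7/2 f(x) v(x) dx + [u'(x) v(x)]_0^7/2.
Choose V so that boundary terms are either known or forced to vanish.
u has homogeneous Neumann: u'(0) = u'(7/2) = 0. So [u' v]_0^7/2 = 0·v(7/2) − 0·v(0) = 0 for any v; take V = H^1(0, 7/2).
Weak formulation: find u (satisfying any essential BC) such that ∫_0^7/2 u'(x) v'(x) dx = ∫_0^7/2 f v dx for all v ∈ V (homogeneous Neumann, so boundary terms vanish).
Substituting f(x) = x^2 - 49/12, the right-hand side is ∫_0^7/2 (x^2 - 49/12) v dx.
Compatibility check (pure Neumann): taking v ≡ 1 ∈ V gives 0 = ∫_0^7/2 f dx + (0) − (0), i.e. ∫_0^7/2 f dx must equal u'(0) − u'(7/2) = 0. Indeed ∫_0^7/2 (x^2 - 49/12) dx = 0, so the data are compatible. The solution is then unique only up to an additive constant (fix it e.g. by requiring ∫_0^7/2 u dx = 0).


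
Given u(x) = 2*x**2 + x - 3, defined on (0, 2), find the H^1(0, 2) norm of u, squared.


||u||_{H^1}^2 = 1184/15

The H^1 norm (squared) on an interval (0, L) is
  ||u||_{H^1}^2 = ∫_0^L u(x)^2 dx + ∫_0^L u'(x)^2 dx.
Compute u'(x) = 4*x + 1.
Then u(x)^2 = 4*x**4 + 4*x**3 - 11*x**2 - 6*x + 9 and u'(x)^2 = 16*x**2 + 8*x + 1.
Integrate each monomial from 0 to 2 using ∫_0^2 c·x^n dx = c·2^(n+1)/(n+1):
  ∫_0^2 u(x)^2 dx = ∫_0^2 (4*x^4 + 4*x^3 - 11*x^2 - 6*x + 9) dx. Term by term:
    ∫_0^2 4*x^4 dx = 128/5;  ∫_0^2 4*x^3 dx = 16;  ∫_0^2 -11*x^2 dx = -88/3;
    ∫_0^2 -6*x dx = -12;  ∫_0^2 9 dx = 18.
  Sum: 128/5 + 16 − 88/3 − 12 + 18 = 274/15.
  ∫_0^2 u'(x)^2 dx = ∫_0^2 (16*x^2 + 8*x + 1) dx. Term by term:
    ∫_0^2 16*x^2 dx = 128/3;  ∫_0^2 8*x dx = 16;  ∫_0^2 1 dx = 2.
  Sum: 128/3 + 16 + 2 = 182/3.
Adding: ||u||_{H^1}^2 = 274/15 + 182/3 = 1184/15.


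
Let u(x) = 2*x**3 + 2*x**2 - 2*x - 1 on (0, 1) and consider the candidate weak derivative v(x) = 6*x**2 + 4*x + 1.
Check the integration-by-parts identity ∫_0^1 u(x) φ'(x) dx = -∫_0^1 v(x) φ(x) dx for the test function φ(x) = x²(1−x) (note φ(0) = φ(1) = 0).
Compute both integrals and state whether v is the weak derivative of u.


LHS = -7/30, RHS = -29/60. No, v is not the weak derivative of u.

u(x) = 2*x**3 + 2*x**2 - 2*x - 1, classical derivative u'(x) = 6*x**2 + 4*x - 2.
φ(x) = x²(1−x), so φ'(x) = x*(2 - 3*x).
Note φ(0) = φ(1) = 0, so the boundary term u·φ vanishes.
LHS = ∫_0^1 u(x) φ'(x) dx = ∫_0^1 (-6*x^5 - 2*x^4 + 10*x^3 - x^2 - 2*x) dx. Term by term:
  ∫_0^1 -6*x^5 dx = -1;  ∫_0^1 -2*x^4 dx = -2/5;  ∫_0^1 10*x^3 dx = 5/2;
  ∫_0^1 -x^2 dx = -1/3;  ∫_0^1 -2*x dx = -1.
Sum: -1 − 2/5 + 5/2 − 1/3 − 1 = -7/30.
So LHS = -7/30.
∫_0^1 v(x) φ(x) dx = ∫_0^1 (-6*x^5 + 2*x^4 + 3*x^3 + x^2) dx. Term by term:
  ∫_0^1 -6*x^5 dx = -1;  ∫_0^1 2*x^4 dx = 2/5;  ∫_0^1 3*x^3 dx = 3/4;
  ∫_0^1 x^2 dx = 1/3.
Sum: -1 + 2/5 + 3/4 + 1/3 = 29/60.
So RHS = -∫_0^1 v(x) φ(x) dx = -29/60.
LHS − RHS = 1/4 ≠ 0, so the identity fails.
(For a valid weak derivative the identity must hold for EVERY test function, in particular this one. The failure shows v is NOT the weak derivative of u.)
Correct weak derivative would be u'(x) = 6*x**2 + 4*x - 2.


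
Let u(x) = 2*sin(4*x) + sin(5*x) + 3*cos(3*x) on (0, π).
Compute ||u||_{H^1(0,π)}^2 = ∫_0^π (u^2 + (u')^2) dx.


||u||_{H^1(0,π)}^2 = 960/7 + 92*π

u'(x) = -9*sin(3*x) + 8*cos(4*x) + 5*cos(5*x).
Expand u² and (u')² and integrate term by term on (0, π), using: for integers n ≥ 1, ∫_0^π sin²(nx) dx = ∫_0^π cos²(nx) dx = π/2; for n ≠ n', ∫_0^π sin(nx)sin(n'x) dx = ∫_0^π cos(nx)cos(n'x) dx = 0; and by product-to-sum, ∫_0^π sin(nx)cos(n'x) dx = ½∫_0^π [sin((n+n')x) + sin((n−n')x)] dx, which is 0 when n+n' is even and 2n/(n²−n'²) when n+n' is odd (it need not vanish on (0, π)).
  u² squared terms: (2)²·∫sin(4x)² dx = 4·π/2 = 2*π;  (3)²·∫cos(3x)² dx = 9·π/2 = 9*π/2;  (1)²·∫sin(5x)² dx = 1·π/2 = π/2.
  u² cross terms: 2·(2)·(3)·∫sin(4x)·cos(3x) dx = 12·(8/7) = 96/7;  2·(2)·(1)·∫sin(4x)·sin(5x) dx = 4·(0) = 0;  2·(3)·(1)·∫cos(3x)·sin(5x) dx = 6·(0) = 0.
  So ∫_0^π u² dx = 2*π + 9*π/2 + π/2 + 96/7 + 0 + 0 = 96/7 + 7*π.
  (u')² squared terms: (-9)²·∫sin(3x)² dx = 81·π/2 = 81*π/2;  (5)²·∫cos(5x)² dx = 25·π/2 = 25*π/2;  (8)²·∫cos(4x)² dx = 64·π/2 = 32*π.
  (u')² cross terms: 2·(-9)·(5)·∫sin(3x)·cos(5x) dx = -90·(0) = 0;  2·(-9)·(8)·∫sin(3x)·cos(4x) dx = -144·(-6/7) = 864/7;  2·(5)·(8)·∫cos(5x)·cos(4x) dx = 80·(0) = 0.
  So ∫_0^π (u')² dx = 81*π/2 + 25*π/2 + 32*π + 0 + 864/7 + 0 = 864/7 + 85*π.
||u||_{H^1}^2 = (96/7 + 7*π) + (864/7 + 85*π) = 960/7 + 92*π.


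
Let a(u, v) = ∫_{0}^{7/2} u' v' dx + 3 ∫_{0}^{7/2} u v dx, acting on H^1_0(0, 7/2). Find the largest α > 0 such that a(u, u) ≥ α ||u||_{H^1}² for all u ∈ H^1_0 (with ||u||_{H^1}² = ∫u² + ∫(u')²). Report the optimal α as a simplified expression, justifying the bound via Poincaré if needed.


α = 1

Coercivity of a(·,·) on H^1_0(0, 7/2) means a(u, u) ≥ α ||u||_{H^1}² for every u ∈ H^1_0.
The interval has length L = 7/2, and Poincaré/coercivity depend only on L. Here a(u, u) = ∫(u')² + (3)·∫u².
Here c = 3 ≥ 1, so a(u,u) = ∫(u')² + c∫u² ≥ ∫(u')² + ∫u² = ||u||_{H^1}², i.e. α = 1 works. No larger α is possible: a(u,u) ≥ α||u||_{H^1}² means (1−α)∫(u')² ≥ (α−c)∫u², and for the modes u_n = sin(nπ(x−x₀)/L) (x₀ the left endpoint) one has ∫u_n²/∫(u_n')² = (L/(nπ))² → 0, so a(u_n,u_n)/||u_n||_{H^1}² → 1. Hence the optimal constant is α = 1.
Therefore α = 1.


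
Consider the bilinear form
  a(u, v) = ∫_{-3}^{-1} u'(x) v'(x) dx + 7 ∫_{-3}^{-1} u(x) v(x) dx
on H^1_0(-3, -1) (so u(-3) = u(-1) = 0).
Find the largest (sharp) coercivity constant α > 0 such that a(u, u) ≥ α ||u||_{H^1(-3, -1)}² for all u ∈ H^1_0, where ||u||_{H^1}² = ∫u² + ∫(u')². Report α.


α = 1

Coercivity of a(·,·) on H^1_0(-3, -1) means a(u, u) ≥ α ||u||_{H^1}² for every u ∈ H^1_0.
The interval has length L = 2, and Poincaré/coercivity depend only on L. Here a(u, u) = ∫(u')² + (7)·∫u².
Here c = 7 ≥ 1, so a(u,u) = ∫(u')² + c∫u² ≥ ∫(u')² + ∫u² = ||u||_{H^1}², i.e. α = 1 works. No larger α is possible: a(u,u) ≥ α||u||_{H^1}² means (1−α)∫(u')² ≥ (α−c)∫u², and for the modes u_n = sin(nπ(x−x₀)/L) (x₀ the left endpoint) one has ∫u_n²/∫(u_n')² = (L/(nπ))² → 0, so a(u_n,u_n)/||u_n||_{H^1}² → 1. Hence the optimal constant is α = 1.
Therefore α = 1.


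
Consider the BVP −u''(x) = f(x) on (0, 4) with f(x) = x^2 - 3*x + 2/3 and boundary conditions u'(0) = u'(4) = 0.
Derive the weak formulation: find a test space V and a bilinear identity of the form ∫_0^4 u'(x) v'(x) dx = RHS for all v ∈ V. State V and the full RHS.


V = H^1(0, 4) (no boundary constraint on v; u is determined up to an additive constant); weak form: ∫_0^4 u'v' dx = ∫_0^4 (x^2 - 3*x + 2/3) v dx for all v ∈ V.

Multiply both sides by a test function v and integrate from 0 to 4:
  ∫_0^4 −u''(x) v(x) dx = ∫_0^4 f(x) v(x) dx.
Integrate the LHS by parts once:
  ∫_0^4 −u'' v dx = −[u'(x) v(x)]_0^4 + ∫_0^4 u'(x) v'(x) dx.
Thus ∫_0^4 u'(x) v'(x) dx = ∫_0^4 f(x) v(x) dx + [u'(x) v(x)]_0^4.
Choose V so that boundary terms are either known or forced to vanish.
u has homogeneous Neumann: u'(0) = u'(4) = 0. So [u' v]_0^4 = 0·v(4) − 0·v(0) = 0 for any v; take V = H^1(0, 4).
Weak formulation: find u (satisfying any essential BC) such that ∫_0^4 u'(x) v'(x) dx = ∫_0^4 f v dx for all v ∈ V (homogeneous Neumann, so boundary terms vanish).
Substituting f(x) = x^2 - 3*x + 2/3, the right-hand side is ∫_0^4 (x^2 - 3*x + 2/3) v dx.
Compatibility check (pure Neumann): taking v ≡ 1 ∈ V gives 0 = ∫_0^4 f dx + (0) − (0), i.e. ∫_0^4 f dx must equal u'(0) − u'(4) = 0. Indeed ∫_0^4 (x^2 - 3*x + 2/3) dx = 0, so the data are compatible. The solution is then unique only up to an additive constant (fix it e.g. by requiring ∫_0^4 u dx = 0).


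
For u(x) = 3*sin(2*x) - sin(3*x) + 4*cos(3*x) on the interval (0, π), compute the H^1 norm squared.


||u||_{H^1(0,π)}^2 = -192 + 215*π/2

u'(x) = -12*sin(3*x) + 6*cos(2*x) - 3*cos(3*x).
Expand u² and (u')² and integrate term by term on (0, π), using: for integers n ≥ 1, ∫_0^π sin²(nx) dx = ∫_0^π cos²(nx) dx = π/2; for n ≠ n', ∫_0^π sin(nx)sin(n'x) dx = ∫_0^π cos(nx)cos(n'x) dx = 0; and by product-to-sum, ∫_0^π sin(nx)cos(n'x) dx = ½∫_0^π [sin((n+n')x) + sin((n−n')x)] dx, which is 0 when n+n' is even and 2n/(n²−n'²) when n+n' is odd (it need not vanish on (0, π)).
  u² squared terms: (-1)²·∫sin(3x)² dx = 1·π/2 = π/2;  (3)²·∫sin(2x)² dx = 9·π/2 = 9*π/2;  (4)²·∫cos(3x)² dx = 16·π/2 = 8*π.
  u² cross terms: 2·(-1)·(3)·∫sin(3x)·sin(2x) dx = -6·(0) = 0;  2·(-1)·(4)·∫sin(3x)·cos(3x) dx = -8·(0) = 0;  2·(3)·(4)·∫sin(2x)·cos(3x) dx = 24·(-4/5) = -96/5.
  So ∫_0^π u² dx = π/2 + 9*π/2 + 8*π + 0 + 0 − 96/5 = -96/5 + 13*π.
  (u')² squared terms: (-12)²·∫sin(3x)² dx = 144·π/2 = 72*π;  (-3)²·∫cos(3x)² dx = 9·π/2 = 9*π/2;  (6)²·∫cos(2x)² dx = 36·π/2 = 18*π.
  (u')² cross terms: 2·(-12)·(-3)·∫sin(3x)·cos(3x) dx = 72·(0) = 0;  2·(-12)·(6)·∫sin(3x)·cos(2x) dx = -144·(6/5) = -864/5;  2·(-3)·(6)·∫cos(3x)·cos(2x) dx = -36·(0) = 0.
  So ∫_0^π (u')² dx = 72*π + 9*π/2 + 18*π + 0 − 864/5 + 0 = -864/5 + 189*π/2.
||u||_{H^1}^2 = (-96/5 + 13*π) + (-864/5 + 189*π/2) = -192 + 215*π/2.


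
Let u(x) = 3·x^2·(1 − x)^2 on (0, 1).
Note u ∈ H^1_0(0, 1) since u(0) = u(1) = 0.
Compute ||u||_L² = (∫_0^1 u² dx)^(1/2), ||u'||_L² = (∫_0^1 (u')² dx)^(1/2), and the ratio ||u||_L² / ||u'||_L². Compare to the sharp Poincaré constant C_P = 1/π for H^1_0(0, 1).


||u||_L² / ||u'||_L² = sqrt(3)/6 < C_P = 1/π.

u(x) = 3·x^2·(1 − x)^2, so u'(x) = 6*x*(x - 1)*(2*x - 1).
u(x) = 3·x^2·(1 − x)^2 vanishes at x = 0 and x = 1, so u ∈ H^1_0(0, 1). Differentiate via the product rule and integrate the resulting polynomials term by term.
  ∫_0^1 u² dx = ∫_0^1 (9*x^8 - 36*x^7 + 54*x^6 - 36*x^5 + 9*x^4) dx. Term by term:
    ∫_0^1 9*x^8 dx = 1;  ∫_0^1 -36*x^7 dx = -9/2;  ∫_0^1 54*x^6 dx = 54/7;
    ∫_0^1 -36*x^5 dx = -6;  ∫_0^1 9*x^4 dx = 9/5.
  Sum: 1 − 9/2 + 54/7 − 6 + 9/5 = 1/70.
  ∫_0^1 (u')² dx = ∫_0^1 (144*x^6 - 432*x^5 + 468*x^4 - 216*x^3 + 36*x^2) dx. Term by term:
    ∫_0^1 144*x^6 dx = 144/7;  ∫_0^1 -432*x^5 dx = -72;  ∫_0^1 468*x^4 dx = 468/5;
    ∫_0^1 -216*x^3 dx = -54;  ∫_0^1 36*x^2 dx = 12.
  Sum: 144/7 − 72 + 468/5 − 54 + 12 = 6/35.
∫_0^1 u² dx = 1/70, so ||u||_L² = sqrt(70)/70.
∫_0^1 (u')² dx = 6/35, so ||u'||_L² = sqrt(210)/35.
Ratio ||u||_L² / ||u'||_L² = sqrt(3)/6.
Sharp Poincaré constant on H^1_0(0, 1) is C_P = L/π = 1/π, achieved by sin(π·x).
A polynomial bump cannot attain the sharp Poincaré constant (only the first sine eigenfunction does), so the ratio is strictly less than C_P, consistent with ||u||_L² ≤ C_P ||u'||_L².


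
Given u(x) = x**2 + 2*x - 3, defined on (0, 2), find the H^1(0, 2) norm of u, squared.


||u||_{H^1}^2 = 686/15

The H^1 norm (squared) on an interval (0, L) is
  ||u||_{H^1}^2 = ∫_0^L u(x)^2 dx + ∫_0^L u'(x)^2 dx.
Compute u'(x) = 2*x + 2.
Then u(x)^2 = x**4 + 4*x**3 - 2*x**2 - 12*x + 9 and u'(x)^2 = 4*x**2 + 8*x + 4.
Integrate each monomial from 0 to 2 using ∫_0^2 c·x^n dx = c·2^(n+1)/(n+1):
  ∫_0^2 u(x)^2 dx = ∫_0^2 (x^4 + 4*x^3 - 2*x^2 - 12*x + 9) dx. Term by term:
    ∫_0^2 x^4 dx = 32/5;  ∫_0^2 4*x^3 dx = 16;  ∫_0^2 -2*x^2 dx = -16/3;
    ∫_0^2 -12*x dx = -24;  ∫_0^2 9 dx = 18.
  Sum: 32/5 + 16 − 16/3 − 24 + 18 = 166/15.
  ∫_0^2 u'(x)^2 dx = ∫_0^2 (4*x^2 + 8*x + 4) dx. Term by term:
    ∫_0^2 4*x^2 dx = 32/3;  ∫_0^2 8*x dx = 16;  ∫_0^2 4 dx = 8.
  Sum: 32/3 + 16 + 8 = 104/3.
Adding: ||u||_{H^1}^2 = 166/15 + 104/3 = 686/15.


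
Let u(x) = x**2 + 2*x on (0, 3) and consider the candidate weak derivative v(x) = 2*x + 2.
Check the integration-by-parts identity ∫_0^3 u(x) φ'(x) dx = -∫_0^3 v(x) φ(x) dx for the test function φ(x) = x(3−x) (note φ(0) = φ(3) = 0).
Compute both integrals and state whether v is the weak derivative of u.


LHS = -45/2, RHS = -45/2. Yes, v = u' weakly.

u(x) = x**2 + 2*x, classical derivative u'(x) = 2*x + 2.
φ(x) = x(3−x), so φ'(x) = 3 - 2*x.
Note φ(0) = φ(3) = 0, so the boundary term u·φ vanishes.
LHS = ∫_0^3 u(x) φ'(x) dx = ∫_0^3 (-2*x^3 - x^2 + 6*x) dx. Term by term:
  ∫_0^3 -2*x^3 dx = -81/2;  ∫_0^3 -x^2 dx = -9;  ∫_0^3 6*x dx = 27.
Sum: -81/2 − 9 + 27 = -45/2.
So LHS = -45/2.
∫_0^3 v(x) φ(x) dx = ∫_0^3 (-2*x^3 + 4*x^2 + 6*x) dx. Term by term:
  ∫_0^3 -2*x^3 dx = -81/2;  ∫_0^3 4*x^2 dx = 36;  ∫_0^3 6*x dx = 27.
Sum: -81/2 + 36 + 27 = 45/2.
So RHS = -∫_0^3 v(x) φ(x) dx = -45/2.
LHS = RHS, so the identity holds for this test φ.
Moreover u is smooth here and v(x) = u'(x) = 2*x + 2 pointwise, so the identity holds for every test function. Hence v is the weak derivative of u.


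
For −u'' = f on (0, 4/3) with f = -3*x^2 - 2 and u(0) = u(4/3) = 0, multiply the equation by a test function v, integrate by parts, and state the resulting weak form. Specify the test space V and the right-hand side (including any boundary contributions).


V = H^1_0(0, 4/3) (so v(0) = v(4/3) = 0); weak form: ∫_0^4/3 u'v' dx = ∫_0^4/3 (-3*x^2 - 2) v dx for all v ∈ V.

Multiply both sides by a test function v and integrate from 0 to 4/3:
  ∫_0^4/3 −u''(x) v(x) dx = ∫_0^4/3 f(x) v(x) dx.
Integrate the LHS by parts once:
  ∫_0^4/3 −u'' v dx = −[u'(x) v(x)]_0^4/3 + ∫_0^4/3 u'(x) v'(x) dx.
Thus ∫_0^4/3 u'(x) v'(x) dx = ∫_0^4/3 f(x) v(x) dx + [u'(x) v(x)]_0^4/3.
Choose V so that boundary terms are either known or forced to vanish.
u is Dirichlet: u(0) = u(4/3) = 0. Let V = H^1_0(0, 4/3); then v(0) = v(4/3) = 0, and [u' v]_0^4/3 = 0.
Weak formulation: find u (satisfying any essential BC) such that ∫_0^4/3 u'(x) v'(x) dx = ∫_0^4/3 f v dx for all v ∈ V.
Substituting f(x) = -3*x^2 - 2, the right-hand side is ∫_0^4/3 (-3*x^2 - 2) v dx.


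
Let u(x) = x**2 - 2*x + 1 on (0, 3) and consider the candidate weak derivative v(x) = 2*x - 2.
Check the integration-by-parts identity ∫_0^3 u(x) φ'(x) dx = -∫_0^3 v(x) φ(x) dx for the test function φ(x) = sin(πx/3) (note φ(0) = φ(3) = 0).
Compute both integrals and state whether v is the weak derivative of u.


LHS = -6/π, RHS = -6/π. Yes, v = u' weakly.

u(x) = x**2 - 2*x + 1, classical derivative u'(x) = 2*x - 2.
φ(x) = sin(πx/3), so φ'(x) = π*cos(π*x/3)/3.
Note φ(0) = φ(3) = 0, so the boundary term u·φ vanishes.
LHS = ∫_0^3 u(x) φ'(x) dx = ∫_0^3 (π*x^2*cos(π*x/3)/3 - 2*π*x*cos(π*x/3)/3 + π*cos(π*x/3)/3) dx. Term by term:
  ∫_0^3 π*cos(π*x/3)/3 dx = 0;  ∫_0^3 -2*π*x*cos(π*x/3)/3 dx = 12/π;  ∫_0^3 π*x^2*cos(π*x/3)/3 dx = -18/π.
Sum: 0 + 12/π − 18/π = -6/π.
So LHS = -6/π.
∫_0^3 v(x) φ(x) dx = ∫_0^3 (2*x*sin(π*x/3) - 2*sin(π*x/3)) dx. Term by term:
  ∫_0^3 -2*sin(π*x/3) dx = -12/π;  ∫_0^3 2*x*sin(π*x/3) dx = 18/π.
Sum: -12/π + 18/π = 6/π.
So RHS = -∫_0^3 v(x) φ(x) dx = -6/π.
LHS = RHS, so the identity holds for this test φ.
Moreover u is smooth here and v(x) = u'(x) = 2*x - 2 pointwise, so the identity holds for every test function. Hence v is the weak derivative of u.


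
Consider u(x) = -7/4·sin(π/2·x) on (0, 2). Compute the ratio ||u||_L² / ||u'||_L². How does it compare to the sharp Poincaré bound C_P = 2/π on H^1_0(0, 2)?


||u||_L² / ||u'||_L² = 2/π = C_P.

u(x) = -7/4·sin(π/2·x), so u'(x) = -7*π*cos(π*x/2)/8.
Writing u(x) = A·sin(kπx/L) with A = -7/4 and k = 1, use ∫_0^L sin²(kπx/L) dx = L/2 and ∫_0^L cos²(kπx/L) dx = L/2.
u² = 49/16·sin²(π/2·x) and (u')² = 49*π^2/64·cos²(π/2·x), and each of sin², cos² integrates to L/2 = 1 over (0, 2).
∫_0^2 u² dx = 49/16, so ||u||_L² = 7/4.
∫_0^2 (u')² dx = 49*π^2/64, so ||u'||_L² = 7*π/8.
Ratio ||u||_L² / ||u'||_L² = 2/π.
Sharp Poincaré constant on H^1_0(0, 2) is C_P = L/π = 2/π, achieved by sin(π/2·x).
This is the k = 1 eigenfunction (up to amplitude), so the ratio equals the sharp Poincaré constant exactly.
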